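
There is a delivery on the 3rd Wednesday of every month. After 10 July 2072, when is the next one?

20 July 2072

July 2072 starts on a Friday; its first Wednesday is the 6th, so the 3rd Wednesday is the 20th — 20 July 2072.
20 July 2072 is after 10 July 2072, so that is the next one.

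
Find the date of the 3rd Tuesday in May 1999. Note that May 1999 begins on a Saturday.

May 1999 begins on a Saturday, so the first Tuesday is May 4 (3 days later).
The 3rd Tuesday is 2 weeks later: 4 + 14 = 18.

May 18, 1999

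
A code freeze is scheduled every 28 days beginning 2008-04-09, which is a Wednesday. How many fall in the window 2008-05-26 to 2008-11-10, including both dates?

Occurrences land 28·i days after 2008-04-09 for i = 0, 1, 2, …
2008-05-26 is 47 days after the start; 47 ÷ 28 = 1 remainder 19; since the remainder is 19, round up to i = 2. First occurrence in the window: #3 on 2008-06-04 (2×28 = 56 days in).
2008-11-10 is 215 days after the start; 215 ÷ 28 = 7 remainder 19. Last occurrence in the window: #8 on 2008-10-22.
Occurrences #3 through #8: 6 in total.

6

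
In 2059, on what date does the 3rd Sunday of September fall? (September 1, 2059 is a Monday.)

September 2059 begins on a Monday, so the first Sunday is September 7 (6 days later).
The 3rd Sunday is 2 weeks later: 7 + 14 = 21.

2059-09-21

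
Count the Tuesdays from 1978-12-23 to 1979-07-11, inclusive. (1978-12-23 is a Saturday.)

1978-12-23 is a Saturday; the first Tuesday on or after it is 1978-12-26 (3 days later).
From 1978-12-26 to 1979-07-11: 5 + 31 + 28 + 31 + 30 + 31 + 30 + 11 = 197 days (rest of December, January, February, March, April, May, June, July).
197 ÷ 7 = 28 full weeks with remainder 1, so 28 more Tuesdays after the first → 29.

29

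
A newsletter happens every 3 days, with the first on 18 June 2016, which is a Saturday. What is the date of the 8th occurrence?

The 8th occurrence is 7 intervals after the first: 7 × 3 = 21 days after 18 June 2016.
June has 30 days — 12 days to the end of June leaves 9.
9 days into July → 9 July 2016.

9 July 2016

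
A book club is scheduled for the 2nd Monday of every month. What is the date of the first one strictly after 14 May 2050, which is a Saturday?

May 2050 starts on a Sunday; its first Monday is the 2nd, so the 2nd Monday is the 9th — 9 May 2050.
That is not after 14 May 2050, so look at June 2050.
June 2050 starts on a Wednesday; its first Monday is the 6th, so the 2nd Monday is the 13th — 13 June 2050.

13 June 2050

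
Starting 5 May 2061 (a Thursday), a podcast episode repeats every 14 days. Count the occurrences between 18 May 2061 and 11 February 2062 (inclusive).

20

Occurrences land 14·i days after 5 May 2061 for i = 0, 1, 2, …
18 May 2061 is 13 days after the start; 13 ÷ 14 = 0 remainder 13; since the remainder is 13, round up to i = 1. First occurrence in the window: #2 on 19 May 2061 (1×14 = 14 days in).
11 February 2062 is 282 days after the start; 282 ÷ 14 = 20 remainder 2. Last occurrence in the window: #21 on 9 February 2062.
Occurrences #2 through #21: 20 in total.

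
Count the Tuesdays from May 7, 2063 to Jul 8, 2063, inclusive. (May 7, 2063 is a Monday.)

9

May 7, 2063 is a Monday; the first Tuesday on or after it is May 8, 2063 (1 day later).
From May 8, 2063 to Jul 8, 2063: 23 + 30 + 8 = 61 days (rest of May, Jun, Jul).
61 ÷ 7 = 8 full weeks with remainder 5, so 8 more Tuesdays after the first → 9.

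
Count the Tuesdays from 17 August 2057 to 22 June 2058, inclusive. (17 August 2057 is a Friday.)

17 August 2057 is a Friday; the first Tuesday on or after it is 21 August 2057 (4 days later).
From 21 August 2057 to 22 June 2058: 10 + 30 + 31 + 30 + 31 + 31 + 28 + 31 + 30 + 31 + 22 = 305 days (rest of August, September, October, November, December, January, February, March, April, May, June).
305 ÷ 7 = 43 full weeks with remainder 4, so 43 more Tuesdays after the first → 44.

44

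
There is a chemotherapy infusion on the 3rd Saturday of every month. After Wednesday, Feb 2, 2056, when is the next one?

Feb 19, 2056

Feb 2056 starts on a Tuesday; its first Saturday is the 5th, so the 3rd Saturday is the 19th — Feb 19, 2056.
Feb 19, 2056 is after Feb 2, 2056, so that is the next one.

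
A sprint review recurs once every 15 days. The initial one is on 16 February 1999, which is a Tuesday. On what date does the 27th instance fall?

12 March 2000

The 27th occurrence is 26 intervals after the first: 26 × 15 = 390 days after 16 February 1999.
February has 28 days — 12 days to the end of February leaves 378.
March has 31 days (347 left).
April has 30 days (317 left).
May has 31 days (286 left).
June has 30 days (256 left).
July has 31 days (225 left).
August has 31 days (194 left).
September has 30 days (164 left).
October has 31 days (133 left).
November has 30 days (103 left).
December has 31 days (72 left).
January has 31 days (41 left).
February has 29 days (12 left).
12 days into March → 12 March 2000.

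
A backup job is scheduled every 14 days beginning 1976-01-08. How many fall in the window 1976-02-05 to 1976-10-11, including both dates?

18

Occurrences land 14·i days after 1976-01-08 for i = 0, 1, 2, …
1976-02-05 is 28 days after the start; 28 ÷ 14 = 2 remainder 0. First occurrence in the window: #3 on 1976-02-05 (2×14 = 28 days in).
1976-10-11 is 277 days after the start; 277 ÷ 14 = 19 remainder 11. Last occurrence in the window: #20 on 1976-09-30.
Occurrences #3 through #20: 18 in total.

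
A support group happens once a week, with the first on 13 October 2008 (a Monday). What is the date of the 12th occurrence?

The 12th occurrence is 11 intervals after the first: 11 × 7 = 77 days after 13 October 2008.
October has 31 days — 18 days to the end of October leaves 59.
November has 30 days (29 left).
29 days into December → 29 December 2008.

29 December 2008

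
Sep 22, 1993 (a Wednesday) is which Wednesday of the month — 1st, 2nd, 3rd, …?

Day 22 falls in week ⌈22/7⌉ of the month.
Days 1–7 hold the 1st Wednesday, 8–14 the 2nd, 15–21 the 3rd, 22–28 the 4th, 29–31 the 5th.
22 is in the range for the 4th.

4th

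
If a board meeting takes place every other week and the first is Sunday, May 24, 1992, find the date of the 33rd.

Aug 15, 1993

The 33rd occurrence is 32 intervals after the first: 32 × 14 = 448 days after May 24, 1992.
May has 31 days — 7 days to the end of May leaves 441.
From end of May to end of 1992 is 214 days (227 left).
Jan has 31 days (196 left).
Feb has 28 days (168 left).
Mar has 31 days (137 left).
Apr has 30 days (107 left).
May has 31 days (76 left).
Jun has 30 days (46 left).
Jul has 31 days (15 left).
15 days into Aug → Aug 15, 1993.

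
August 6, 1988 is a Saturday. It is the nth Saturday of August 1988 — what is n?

1st

Day 6 falls in week ⌈6/7⌉ of the month.
Days 1–7 hold the 1st Saturday, 8–14 the 2nd, 15–21 the 3rd, 22–28 the 4th, 29–31 the 5th.
6 is in the range for the 1st.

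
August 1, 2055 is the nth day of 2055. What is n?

Days in months before August: 31 + 28 + 31 + 30 + 31 + 30 + 31 = 212.
Plus 1 day into August → day 213.

213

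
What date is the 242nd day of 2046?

2046-08-30

January has 31 days (242 − 31 = 211 remain).
February has 28 days (211 − 28 = 183 remain).
March has 31 days (183 − 31 = 152 remain).
April has 30 days (152 − 30 = 122 remain).
May has 31 days (122 − 31 = 91 remain).
June has 30 days (91 − 30 = 61 remain).
July has 31 days (61 − 31 = 30 remain).
30 into August → August 30.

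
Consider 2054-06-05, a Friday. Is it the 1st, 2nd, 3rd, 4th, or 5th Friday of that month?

Day 5 falls in week ⌈5/7⌉ of the month.
Days 1–7 hold the 1st Friday, 8–14 the 2nd, 15–21 the 3rd, 22–28 the 4th, 29–31 the 5th.
5 is in the range for the 1st.

1st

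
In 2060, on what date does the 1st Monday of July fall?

5 July 2060

July 2060 begins on a Thursday, so the first Monday is July 5 (4 days later).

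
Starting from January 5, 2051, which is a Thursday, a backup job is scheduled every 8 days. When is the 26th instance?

The 26th occurrence is 25 intervals after the first: 25 × 8 = 200 days after January 5, 2051.
January has 31 days — 26 days to the end of January leaves 174.
February has 28 days (146 left).
March has 31 days (115 left).
April has 30 days (85 left).
May has 31 days (54 left).
June has 30 days (24 left).
24 days into July → July 24, 2051.

July 24, 2051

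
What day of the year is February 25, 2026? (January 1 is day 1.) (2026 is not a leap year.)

Days in months before February: 31 = 31.
Plus 25 days into February → day 56.

56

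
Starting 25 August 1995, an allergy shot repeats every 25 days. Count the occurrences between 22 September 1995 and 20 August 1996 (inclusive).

Occurrences land 25·i days after 25 August 1995 for i = 0, 1, 2, …
22 September 1995 is 28 days after the start; 28 ÷ 25 = 1 remainder 3; since the remainder is 3, round up to i = 2. First occurrence in the window: #3 on 14 October 1995 (2×25 = 50 days in).
20 August 1996 is 361 days after the start; 361 ÷ 25 = 14 remainder 11. Last occurrence in the window: #15 on 9 August 1996.
Occurrences #3 through #15: 13 in total.

13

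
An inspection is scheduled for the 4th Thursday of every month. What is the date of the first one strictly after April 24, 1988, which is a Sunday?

April 28, 1988

April 1988 starts on a Friday; its first Thursday is the 7th, so the 4th Thursday is the 28th — April 28, 1988.
April 28, 1988 is after April 24, 1988, so that is the next one.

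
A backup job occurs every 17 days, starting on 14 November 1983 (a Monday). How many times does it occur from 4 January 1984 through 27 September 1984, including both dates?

16

Occurrences land 17·i days after 14 November 1983 for i = 0, 1, 2, …
4 January 1984 is 51 days after the start; 51 ÷ 17 = 3 remainder 0. First occurrence in the window: #4 on 4 January 1984 (3×17 = 51 days in).
27 September 1984 is 318 days after the start; 318 ÷ 17 = 18 remainder 12. Last occurrence in the window: #19 on 15 September 1984.
Occurrences #4 through #19: 16 in total.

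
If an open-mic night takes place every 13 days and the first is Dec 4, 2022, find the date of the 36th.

Mar 3, 2024

The 36th occurrence is 35 intervals after the first: 35 × 13 = 455 days after Dec 4, 2022.
Dec has 31 days — 27 days to the end of Dec leaves 428.
2023 has 365 days (63 left).
Jan has 31 days (32 left).
Feb has 29 days (3 left).
3 days into Mar → Mar 3, 2024.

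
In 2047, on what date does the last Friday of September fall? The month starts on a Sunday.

September 2047 begins on a Sunday, so the first Friday is September 6 (5 days later).
September 2047 has 30 days. Adding weeks: 6, 13, 20, 27 — the last one ≤ 30 is the 27th.

2047-09-27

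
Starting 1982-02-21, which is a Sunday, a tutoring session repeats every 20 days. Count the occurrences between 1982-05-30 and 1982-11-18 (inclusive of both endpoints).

Occurrences land 20·i days after 1982-02-21 for i = 0, 1, 2, …
1982-05-30 is 98 days after the start; 98 ÷ 20 = 4 remainder 18; since the remainder is 18, round up to i = 5. First occurrence in the window: #6 on 1982-06-01 (5×20 = 100 days in).
1982-11-18 is 270 days after the start; 270 ÷ 20 = 13 remainder 10. Last occurrence in the window: #14 on 1982-11-08.
Occurrences #6 through #14: 9 in total.

9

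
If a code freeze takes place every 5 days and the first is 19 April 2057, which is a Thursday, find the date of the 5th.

The 5th occurrence is 4 intervals after the first: 4 × 5 = 20 days after 19 April 2057.
April has 30 days — 11 days to the end of April leaves 9.
9 days into May → 9 May 2057.

9 May 2057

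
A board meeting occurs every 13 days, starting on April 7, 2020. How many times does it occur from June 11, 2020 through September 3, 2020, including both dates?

Occurrences land 13·i days after April 7, 2020 for i = 0, 1, 2, …
June 11, 2020 is 65 days after the start; 65 ÷ 13 = 5 remainder 0. First occurrence in the window: #6 on June 11, 2020 (5×13 = 65 days in).
September 3, 2020 is 149 days after the start; 149 ÷ 13 = 11 remainder 6. Last occurrence in the window: #12 on August 28, 2020.
Occurrences #6 through #12: 7 in total.

7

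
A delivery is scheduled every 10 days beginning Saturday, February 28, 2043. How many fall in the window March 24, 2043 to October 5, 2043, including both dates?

19

Occurrences land 10·i days after February 28, 2043 for i = 0, 1, 2, …
March 24, 2043 is 24 days after the start; 24 ÷ 10 = 2 remainder 4; since the remainder is 4, round up to i = 3. First occurrence in the window: #4 on March 30, 2043 (3×10 = 30 days in).
October 5, 2043 is 219 days after the start; 219 ÷ 10 = 21 remainder 9. Last occurrence in the window: #22 on September 26, 2043.
Occurrences #4 through #22: 19 in total.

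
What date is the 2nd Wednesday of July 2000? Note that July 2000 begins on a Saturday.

July 12, 2000

July 2000 begins on a Saturday, so the first Wednesday is July 5 (4 days later).
The 2nd Wednesday is 1 weeks later: 5 + 7 = 12.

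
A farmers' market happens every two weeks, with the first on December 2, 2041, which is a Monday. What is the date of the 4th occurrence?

The 4th occurrence is 3 intervals after the first: 3 × 14 = 42 days after December 2, 2041.
December has 31 days — 29 days to the end of December leaves 13.
13 days into January → January 13, 2042.

January 13, 2042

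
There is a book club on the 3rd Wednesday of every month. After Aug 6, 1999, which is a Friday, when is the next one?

Aug 18, 1999

Aug 1999 starts on a Sunday; its first Wednesday is the 4th, so the 3rd Wednesday is the 18th — Aug 18, 1999.
Aug 18, 1999 is after Aug 6, 1999, so that is the next one.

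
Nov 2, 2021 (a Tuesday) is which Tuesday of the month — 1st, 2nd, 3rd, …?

1st

Day 2 falls in week ⌈2/7⌉ of the month.
Days 1–7 hold the 1st Tuesday, 8–14 the 2nd, 15–21 the 3rd, 22–28 the 4th, 29–31 the 5th.
2 is in the range for the 1st.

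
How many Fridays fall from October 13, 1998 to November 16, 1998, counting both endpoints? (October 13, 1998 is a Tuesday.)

October 13, 1998 is a Tuesday; the first Friday on or after it is October 16, 1998 (3 days later).
From October 16, 1998 to November 16, 1998: 15 + 16 = 31 days (rest of October, November).
31 ÷ 7 = 4 full weeks with remainder 3, so 4 more Fridays after the first → 5.

5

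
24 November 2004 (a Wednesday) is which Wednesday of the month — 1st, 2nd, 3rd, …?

Day 24 falls in week ⌈24/7⌉ of the month.
Days 1–7 hold the 1st Wednesday, 8–14 the 2nd, 15–21 the 3rd, 22–28 the 4th, 29–31 the 5th.
24 is in the range for the 4th.

4th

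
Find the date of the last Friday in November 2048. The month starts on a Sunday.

November 2048 begins on a Sunday, so the first Friday is November 6 (5 days later).
November 2048 has 30 days. Adding weeks: 6, 13, 20, 27 — the last one ≤ 30 is the 27th.

2048-11-27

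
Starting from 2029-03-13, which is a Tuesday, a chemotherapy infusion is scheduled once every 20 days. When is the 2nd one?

The 2nd occurrence is 1 interval after the first: 1 × 20 = 20 days after 2029-03-13.
March has 31 days — 18 days to the end of March leaves 2.
2 days into April → 2029-04-02.

2029-04-02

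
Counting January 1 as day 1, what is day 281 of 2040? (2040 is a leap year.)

Oct 7, 2040

Jan has 31 days (281 − 31 = 250 remain).
Feb has 29 days (250 − 29 = 221 remain).
Mar has 31 days (221 − 31 = 190 remain).
Apr has 30 days (190 − 30 = 160 remain).
May has 31 days (160 − 31 = 129 remain).
Jun has 30 days (129 − 30 = 99 remain).
Jul has 31 days (99 − 31 = 68 remain).
Aug has 31 days (68 − 31 = 37 remain).
Sep has 30 days (37 − 30 = 7 remain).
7 into Oct → Oct 7.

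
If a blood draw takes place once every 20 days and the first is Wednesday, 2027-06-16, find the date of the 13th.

2028-02-11

The 13th occurrence is 12 intervals after the first: 12 × 20 = 240 days after 2027-06-16.
June has 30 days — 14 days to the end of June leaves 226.
July has 31 days (195 left).
August has 31 days (164 left).
September has 30 days (134 left).
October has 31 days (103 left).
November has 30 days (73 left).
December has 31 days (42 left).
January has 31 days (11 left).
11 days into February → 2028-02-11.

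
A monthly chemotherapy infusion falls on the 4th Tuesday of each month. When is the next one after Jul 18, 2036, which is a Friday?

Jul 22, 2036

Jul 2036 starts on a Tuesday; its first Tuesday is the 1st, so the 4th Tuesday is the 22nd — Jul 22, 2036.
Jul 22, 2036 is after Jul 18, 2036, so that is the next one.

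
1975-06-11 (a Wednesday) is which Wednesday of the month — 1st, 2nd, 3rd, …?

2nd

Day 11 falls in week ⌈11/7⌉ of the month.
Days 1–7 hold the 1st Wednesday, 8–14 the 2nd, 15–21 the 3rd, 22–28 the 4th, 29–31 the 5th.
11 is in the range for the 2nd.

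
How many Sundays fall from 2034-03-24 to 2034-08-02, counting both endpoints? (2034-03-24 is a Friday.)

2034-03-24 is a Friday; the first Sunday on or after it is 2034-03-26 (2 days later).
From 2034-03-26 to 2034-08-02: 5 + 30 + 31 + 30 + 31 + 2 = 129 days (rest of March, April, May, June, July, August).
129 ÷ 7 = 18 full weeks with remainder 3, so 18 more Sundays after the first → 19.

19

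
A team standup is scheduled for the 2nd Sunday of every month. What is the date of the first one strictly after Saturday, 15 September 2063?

14 October 2063

September 2063 starts on a Saturday; its first Sunday is the 2nd, so the 2nd Sunday is the 9th — 9 September 2063.
That is not after 15 September 2063, so look at October 2063.
October 2063 starts on a Monday; its first Sunday is the 7th, so the 2nd Sunday is the 14th — 14 October 2063.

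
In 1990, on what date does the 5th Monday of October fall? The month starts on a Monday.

October 29, 1990

October 1990 begins on a Monday, so the first Monday is October 1.
The 5th Monday is 4 weeks later: 1 + 28 = 29.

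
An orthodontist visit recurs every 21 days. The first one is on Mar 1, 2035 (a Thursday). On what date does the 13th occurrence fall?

The 13th occurrence is 12 intervals after the first: 12 × 21 = 252 days after Mar 1, 2035.
Mar has 31 days — 30 days to the end of Mar leaves 222.
Apr has 30 days (192 left).
May has 31 days (161 left).
Jun has 30 days (131 left).
Jul has 31 days (100 left).
Aug has 31 days (69 left).
Sep has 30 days (39 left).
Oct has 31 days (8 left).
8 days into Nov → Nov 8, 2035.

Nov 8, 2035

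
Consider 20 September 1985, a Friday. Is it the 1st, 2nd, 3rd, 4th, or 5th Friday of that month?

3rd

Day 20 falls in week ⌈20/7⌉ of the month.
Days 1–7 hold the 1st Friday, 8–14 the 2nd, 15–21 the 3rd, 22–28 the 4th, 29–31 the 5th.
20 is in the range for the 3rd.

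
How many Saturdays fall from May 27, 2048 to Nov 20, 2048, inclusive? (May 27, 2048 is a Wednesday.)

25

May 27, 2048 is a Wednesday; the first Saturday on or after it is May 30, 2048 (3 days later).
From May 30, 2048 to Nov 20, 2048: 1 + 30 + 31 + 31 + 30 + 31 + 20 = 174 days (rest of May, Jun, Jul, Aug, Sep, Oct, Nov).
174 ÷ 7 = 24 full weeks with remainder 6, so 24 more Saturdays after the first → 25.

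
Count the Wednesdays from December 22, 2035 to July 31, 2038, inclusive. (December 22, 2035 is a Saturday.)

136

December 22, 2035 is a Saturday; the first Wednesday on or after it is December 26, 2035 (4 days later).
From December 26, 2035 to July 31, 2038: 5 + 366 + 365 + 212 = 948 days (rest of 2035, 2036, 2037, to July 31, 2038 in 2038).
948 ÷ 7 = 135 full weeks with remainder 3, so 135 more Wednesdays after the first → 136.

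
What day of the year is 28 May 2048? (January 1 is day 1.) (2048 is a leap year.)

149

Days in months before May: 31 + 29 + 31 + 30 = 121.
Plus 28 days into May → day 149.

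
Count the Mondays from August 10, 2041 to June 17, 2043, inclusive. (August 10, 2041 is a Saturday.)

August 10, 2041 is a Saturday; the first Monday on or after it is August 12, 2041 (2 days later).
From August 12, 2041 to June 17, 2043: 141 + 365 + 168 = 674 days (rest of 2041, 2042, to June 17, 2043 in 2043).
674 ÷ 7 = 96 full weeks with remainder 2, so 96 more Mondays after the first → 97.

97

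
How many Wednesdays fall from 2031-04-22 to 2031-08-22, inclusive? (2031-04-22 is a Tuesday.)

18

2031-04-22 is a Tuesday; the first Wednesday on or after it is 2031-04-23 (1 day later).
From 2031-04-23 to 2031-08-22: 7 + 31 + 30 + 31 + 22 = 121 days (rest of April, May, June, July, August).
121 ÷ 7 = 17 full weeks with remainder 2, so 17 more Wednesdays after the first → 18.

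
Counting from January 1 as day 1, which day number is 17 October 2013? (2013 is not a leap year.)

290

Days in months before October: 31 + 28 + 31 + 30 + 31 + 30 + 31 + 31 + 30 = 273.
Plus 17 days into October → day 290.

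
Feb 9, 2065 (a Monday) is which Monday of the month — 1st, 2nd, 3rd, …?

2nd

Day 9 falls in week ⌈9/7⌉ of the month.
Days 1–7 hold the 1st Monday, 8–14 the 2nd, 15–21 the 3rd, 22–28 the 4th, 29–31 the 5th.
9 is in the range for the 2nd.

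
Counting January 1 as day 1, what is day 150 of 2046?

May 30, 2046

January has 31 days (150 − 31 = 119 remain).
February has 28 days (119 − 28 = 91 remain).
March has 31 days (91 − 31 = 60 remain).
April has 30 days (60 − 30 = 30 remain).
30 into May → May 30.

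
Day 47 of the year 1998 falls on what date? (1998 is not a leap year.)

16 February 1998

January has 31 days (47 − 31 = 16 remain).
16 into February → February 16.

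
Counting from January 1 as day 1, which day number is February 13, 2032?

44

Days in months before February: 31 = 31.
Plus 13 days into February → day 44.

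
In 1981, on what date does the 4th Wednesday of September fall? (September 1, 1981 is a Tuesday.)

September 23, 1981

September 1981 begins on a Tuesday, so the first Wednesday is September 2 (1 day later).
The 4th Wednesday is 3 weeks later: 2 + 21 = 23.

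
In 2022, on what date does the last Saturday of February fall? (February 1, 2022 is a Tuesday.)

2022-02-26

February 2022 begins on a Tuesday, so the first Saturday is February 5 (4 days later).
February 2022 has 28 days. Adding weeks: 5, 12, 19, 26 — the last one ≤ 28 is the 26th.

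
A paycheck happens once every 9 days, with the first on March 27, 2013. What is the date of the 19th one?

September 5, 2013

The 19th occurrence is 18 intervals after the first: 18 × 9 = 162 days after March 27, 2013.
March has 31 days — 4 days to the end of March leaves 158.
April has 30 days (128 left).
May has 31 days (97 left).
June has 30 days (67 left).
July has 31 days (36 left).
August has 31 days (5 left).
5 days into September → September 5, 2013.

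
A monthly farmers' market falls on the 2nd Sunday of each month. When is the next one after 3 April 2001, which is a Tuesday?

8 April 2001

April 2001 starts on a Sunday; its first Sunday is the 1st, so the 2nd Sunday is the 8th — 8 April 2001.
8 April 2001 is after 3 April 2001, so that is the next one.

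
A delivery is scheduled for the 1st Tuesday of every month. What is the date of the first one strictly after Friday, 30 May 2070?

3 June 2070

May 2070 starts on a Thursday, so its 1st Tuesday is 6 May 2070 (5 days in).
That is not after 30 May 2070, so look at June 2070.
June 2070 starts on a Sunday, so its 1st Tuesday is 3 June 2070 (2 days in).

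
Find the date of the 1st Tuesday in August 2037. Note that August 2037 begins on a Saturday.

August 2037 begins on a Saturday, so the first Tuesday is August 4 (3 days later).

4 August 2037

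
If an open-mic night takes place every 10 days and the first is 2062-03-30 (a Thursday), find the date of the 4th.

2062-04-29

The 4th occurrence is 3 intervals after the first: 3 × 10 = 30 days after 2062-03-30.
March has 31 days — 1 day to the end of March leaves 29.
29 days into April → 2062-04-29.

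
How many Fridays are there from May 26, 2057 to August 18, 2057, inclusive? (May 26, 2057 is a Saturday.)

May 26, 2057 is a Saturday; the first Friday on or after it is June 1, 2057 (6 days later).
From June 1, 2057 to August 18, 2057: 29 + 31 + 18 = 78 days (rest of June, July, August).
78 ÷ 7 = 11 full weeks with remainder 1, so 11 more Fridays after the first → 12.

12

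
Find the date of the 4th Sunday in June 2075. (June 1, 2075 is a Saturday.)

June 2075 begins on a Saturday, so the first Sunday is June 2 (1 day later).
The 4th Sunday is 3 weeks later: 2 + 21 = 23.

2075-06-23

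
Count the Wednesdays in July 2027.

2027-07-01 is a Thursday; the first Wednesday on or after it is 2027-07-07 (6 days later).
From 2027-07-07 to 2027-07-31 is 31 − 7 = 24 days.
24 ÷ 7 = 3 full weeks with remainder 3, so 3 more Wednesdays after the first → 4.

4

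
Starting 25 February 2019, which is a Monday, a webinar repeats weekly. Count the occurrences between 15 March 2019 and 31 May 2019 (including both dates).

Occurrences land 7·i days after 25 February 2019 for i = 0, 1, 2, …
15 March 2019 is 18 days after the start; 18 ÷ 7 = 2 remainder 4; since the remainder is 4, round up to i = 3. First occurrence in the window: #4 on 18 March 2019 (3×7 = 21 days in).
31 May 2019 is 95 days after the start; 95 ÷ 7 = 13 remainder 4. Last occurrence in the window: #14 on 27 May 2019.
Occurrences #4 through #14: 11 in total.

11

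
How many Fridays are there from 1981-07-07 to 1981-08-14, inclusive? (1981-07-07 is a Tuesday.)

1981-07-07 is a Tuesday; the first Friday on or after it is 1981-07-10 (3 days later).
From 1981-07-10 to 1981-08-14: 21 + 14 = 35 days (rest of July, August).
35 ÷ 7 = 5 full weeks with remainder 0, so 5 more Fridays after the first → 6.

6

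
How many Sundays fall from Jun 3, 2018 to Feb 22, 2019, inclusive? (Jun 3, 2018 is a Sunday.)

Jun 3, 2018 is a Sunday; the first Sunday on or after it is Jun 3, 2018.
From Jun 3, 2018 to Feb 22, 2019: 27 + 31 + 31 + 30 + 31 + 30 + 31 + 31 + 22 = 264 days (rest of Jun, Jul, Aug, Sep, Oct, Nov, Dec, Jan, Feb).
264 ÷ 7 = 37 full weeks with remainder 5, so 37 more Sundays after the first → 38.

38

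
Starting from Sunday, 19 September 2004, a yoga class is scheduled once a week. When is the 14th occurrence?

19 December 2004

The 14th occurrence is 13 intervals after the first: 13 × 7 = 91 days after 19 September 2004.
September has 30 days — 11 days to the end of September leaves 80.
October has 31 days (49 left).
November has 30 days (19 left).
19 days into December → 19 December 2004.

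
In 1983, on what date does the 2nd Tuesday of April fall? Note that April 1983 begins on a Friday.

April 1983 begins on a Friday, so the first Tuesday is April 5 (4 days later).
The 2nd Tuesday is 1 weeks later: 5 + 7 = 12.

12 April 1983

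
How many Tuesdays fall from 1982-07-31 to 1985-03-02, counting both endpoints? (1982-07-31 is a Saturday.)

135

1982-07-31 is a Saturday; the first Tuesday on or after it is 1982-08-03 (3 days later).
From 1982-08-03 to 1985-03-02: 150 + 365 + 366 + 61 = 942 days (rest of 1982, 1983, 1984, to 1985-03-02 in 1985).
942 ÷ 7 = 134 full weeks with remainder 4, so 134 more Tuesdays after the first → 135.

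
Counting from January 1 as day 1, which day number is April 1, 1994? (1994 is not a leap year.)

91

Days in months before April: 31 + 28 + 31 = 90.
Plus 1 day into April → day 91.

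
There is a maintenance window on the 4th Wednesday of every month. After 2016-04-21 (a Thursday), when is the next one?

April 2016 starts on a Friday; its first Wednesday is the 6th, so the 4th Wednesday is the 27th — 2016-04-27.
2016-04-27 is after 2016-04-21, so that is the next one.

2016-04-27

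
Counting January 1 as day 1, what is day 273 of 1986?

January has 31 days (273 − 31 = 242 remain).
February has 28 days (242 − 28 = 214 remain).
March has 31 days (214 − 31 = 183 remain).
April has 30 days (183 − 30 = 153 remain).
May has 31 days (153 − 31 = 122 remain).
June has 30 days (122 − 30 = 92 remain).
July has 31 days (92 − 31 = 61 remain).
August has 31 days (61 − 31 = 30 remain).
30 into September → September 30.

1986-09-30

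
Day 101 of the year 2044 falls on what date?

2044-04-10

January has 31 days (101 − 31 = 70 remain).
February has 29 days (70 − 29 = 41 remain).
March has 31 days (41 − 31 = 10 remain).
10 into April → April 10.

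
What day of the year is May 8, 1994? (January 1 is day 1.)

128

Days in months before May: 31 + 28 + 31 + 30 = 120.
Plus 8 days into May → day 128.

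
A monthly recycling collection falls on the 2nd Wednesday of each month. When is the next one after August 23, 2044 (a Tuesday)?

August 2044 starts on a Monday; its first Wednesday is the 3rd, so the 2nd Wednesday is the 10th — August 10, 2044.
That is not after August 23, 2044, so look at September 2044.
September 2044 starts on a Thursday; its first Wednesday is the 7th, so the 2nd Wednesday is the 14th — September 14, 2044.

September 14, 2044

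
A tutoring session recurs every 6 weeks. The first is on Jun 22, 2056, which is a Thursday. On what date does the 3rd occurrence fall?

Sep 14, 2056

The 3rd occurrence is 2 intervals after the first: 2 × 42 = 84 days after Jun 22, 2056.
Jun has 30 days — 8 days to the end of Jun leaves 76.
Jul has 31 days (45 left).
Aug has 31 days (14 left).
14 days into Sep → Sep 14, 2056.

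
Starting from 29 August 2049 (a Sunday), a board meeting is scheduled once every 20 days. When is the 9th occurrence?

5 February 2050

The 9th occurrence is 8 intervals after the first: 8 × 20 = 160 days after 29 August 2049.
August has 31 days — 2 days to the end of August leaves 158.
September has 30 days (128 left).
October has 31 days (97 left).
November has 30 days (67 left).
December has 31 days (36 left).
January has 31 days (5 left).
5 days into February → 5 February 2050.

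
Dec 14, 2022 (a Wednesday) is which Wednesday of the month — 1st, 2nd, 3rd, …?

Day 14 falls in week ⌈14/7⌉ of the month.
Days 1–7 hold the 1st Wednesday, 8–14 the 2nd, 15–21 the 3rd, 22–28 the 4th, 29–31 the 5th.
14 is in the range for the 2nd.

2nd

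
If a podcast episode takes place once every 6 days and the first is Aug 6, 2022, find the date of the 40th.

Mar 28, 2023

The 40th occurrence is 39 intervals after the first: 39 × 6 = 234 days after Aug 6, 2022.
Aug has 31 days — 25 days to the end of Aug leaves 209.
Sep has 30 days (179 left).
Oct has 31 days (148 left).
Nov has 30 days (118 left).
Dec has 31 days (87 left).
Jan has 31 days (56 left).
Feb has 28 days (28 left).
28 days into Mar → Mar 28, 2023.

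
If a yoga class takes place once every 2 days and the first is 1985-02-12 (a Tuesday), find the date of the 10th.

The 10th occurrence is 9 intervals after the first: 9 × 2 = 18 days after 1985-02-12.
February has 28 days — 16 days to the end of February leaves 2.
2 days into March → 1985-03-02.

1985-03-02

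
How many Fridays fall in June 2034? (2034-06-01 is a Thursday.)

2034-06-01 is a Thursday; the first Friday on or after it is 2034-06-02 (1 day later).
From 2034-06-02 to 2034-06-30 is 30 − 2 = 28 days.
28 ÷ 7 = 4 full weeks with remainder 0, so 4 more Fridays after the first → 5.

5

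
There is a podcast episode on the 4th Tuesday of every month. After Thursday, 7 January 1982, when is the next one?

26 January 1982

January 1982 starts on a Friday; its first Tuesday is the 5th, so the 4th Tuesday is the 26th — 26 January 1982.
26 January 1982 is after 7 January 1982, so that is the next one.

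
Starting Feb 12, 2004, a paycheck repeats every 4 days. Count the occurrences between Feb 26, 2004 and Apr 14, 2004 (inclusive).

Occurrences land 4·i days after Feb 12, 2004 for i = 0, 1, 2, …
Feb 26, 2004 is 14 days after the start; 14 ÷ 4 = 3 remainder 2; since the remainder is 2, round up to i = 4. First occurrence in the window: #5 on Feb 28, 2004 (4×4 = 16 days in).
Apr 14, 2004 is 62 days after the start; 62 ÷ 4 = 15 remainder 2. Last occurrence in the window: #16 on Apr 12, 2004.
Occurrences #5 through #16: 12 in total.

12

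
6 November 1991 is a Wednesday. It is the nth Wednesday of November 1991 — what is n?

1st

Day 6 falls in week ⌈6/7⌉ of the month.
Days 1–7 hold the 1st Wednesday, 8–14 the 2nd, 15–21 the 3rd, 22–28 the 4th, 29–31 the 5th.
6 is in the range for the 1st.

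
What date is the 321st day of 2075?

January has 31 days (321 − 31 = 290 remain).
February has 28 days (290 − 28 = 262 remain).
March has 31 days (262 − 31 = 231 remain).
April has 30 days (231 − 30 = 201 remain).
May has 31 days (201 − 31 = 170 remain).
June has 30 days (170 − 30 = 140 remain).
July has 31 days (140 − 31 = 109 remain).
August has 31 days (109 − 31 = 78 remain).
September has 30 days (78 − 30 = 48 remain).
October has 31 days (48 − 31 = 17 remain).
17 into November → November 17.

2075-11-17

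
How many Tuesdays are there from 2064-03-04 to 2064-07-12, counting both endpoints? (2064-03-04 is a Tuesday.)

19

2064-03-04 is a Tuesday; the first Tuesday on or after it is 2064-03-04.
From 2064-03-04 to 2064-07-12: 27 + 30 + 31 + 30 + 12 = 130 days (rest of March, April, May, June, July).
130 ÷ 7 = 18 full weeks with remainder 4, so 18 more Tuesdays after the first → 19.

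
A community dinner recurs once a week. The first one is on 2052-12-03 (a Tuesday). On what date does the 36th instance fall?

The 36th occurrence is 35 intervals after the first: 35 × 7 = 245 days after 2052-12-03.
December has 31 days — 28 days to the end of December leaves 217.
January has 31 days (186 left).
February has 28 days (158 left).
March has 31 days (127 left).
April has 30 days (97 left).
May has 31 days (66 left).
June has 30 days (36 left).
July has 31 days (5 left).
5 days into August → 2053-08-05.

2053-08-05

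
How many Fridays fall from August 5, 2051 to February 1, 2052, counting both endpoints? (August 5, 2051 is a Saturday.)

25

August 5, 2051 is a Saturday; the first Friday on or after it is August 11, 2051 (6 days later).
From August 11, 2051 to February 1, 2052: 20 + 30 + 31 + 30 + 31 + 31 + 1 = 174 days (rest of August, September, October, November, December, January, February).
174 ÷ 7 = 24 full weeks with remainder 6, so 24 more Fridays after the first → 25.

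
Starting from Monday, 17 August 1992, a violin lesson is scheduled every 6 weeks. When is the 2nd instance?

The 2nd occurrence is 1 interval after the first: 1 × 42 = 42 days after 17 August 1992.
August has 31 days — 14 days to the end of August leaves 28.
28 days into September → 28 September 1992.

28 September 1992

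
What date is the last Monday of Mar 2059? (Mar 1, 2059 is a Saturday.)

Mar 2059 begins on a Saturday, so the first Monday is Mar 3 (2 days later).
Mar 2059 has 31 days. Adding weeks: 3, 10, 17, 24, 31 — the last one ≤ 31 is the 31st.

Mar 31, 2059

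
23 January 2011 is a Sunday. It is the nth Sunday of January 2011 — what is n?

4th

Day 23 falls in week ⌈23/7⌉ of the month.
Days 1–7 hold the 1st Sunday, 8–14 the 2nd, 15–21 the 3rd, 22–28 the 4th, 29–31 the 5th.
23 is in the range for the 4th.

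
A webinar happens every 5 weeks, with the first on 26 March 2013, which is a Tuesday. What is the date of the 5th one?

13 August 2013

The 5th occurrence is 4 intervals after the first: 4 × 35 = 140 days after 26 March 2013.
March has 31 days — 5 days to the end of March leaves 135.
April has 30 days (105 left).
May has 31 days (74 left).
June has 30 days (44 left).
July has 31 days (13 left).
13 days into August → 13 August 2013.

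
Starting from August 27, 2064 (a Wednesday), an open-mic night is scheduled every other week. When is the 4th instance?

The 4th occurrence is 3 intervals after the first: 3 × 14 = 42 days after August 27, 2064.
August has 31 days — 4 days to the end of August leaves 38.
September has 30 days (8 left).
8 days into October → October 8, 2064.

October 8, 2064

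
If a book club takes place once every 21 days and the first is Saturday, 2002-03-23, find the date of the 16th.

2003-02-01

The 16th occurrence is 15 intervals after the first: 15 × 21 = 315 days after 2002-03-23.
March has 31 days — 8 days to the end of March leaves 307.
April has 30 days (277 left).
May has 31 days (246 left).
June has 30 days (216 left).
July has 31 days (185 left).
August has 31 days (154 left).
September has 30 days (124 left).
October has 31 days (93 left).
November has 30 days (63 left).
December has 31 days (32 left).
January has 31 days (1 left).
1 day into February → 2003-02-01.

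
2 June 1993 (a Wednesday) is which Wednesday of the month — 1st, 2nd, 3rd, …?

1st

Day 2 falls in week ⌈2/7⌉ of the month.
Days 1–7 hold the 1st Wednesday, 8–14 the 2nd, 15–21 the 3rd, 22–28 the 4th, 29–31 the 5th.
2 is in the range for the 1st.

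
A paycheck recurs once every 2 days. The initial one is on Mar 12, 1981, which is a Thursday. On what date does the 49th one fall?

Jun 16, 1981

The 49th occurrence is 48 intervals after the first: 48 × 2 = 96 days after Mar 12, 1981.
Mar has 31 days — 19 days to the end of Mar leaves 77.
Apr has 30 days (47 left).
May has 31 days (16 left).
16 days into Jun → Jun 16, 1981.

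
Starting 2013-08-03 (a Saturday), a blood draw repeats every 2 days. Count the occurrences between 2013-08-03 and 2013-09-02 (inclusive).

Occurrences land 2·i days after 2013-08-03 for i = 0, 1, 2, …
The window opens on the start date, so the first occurrence inside is #1 on 2013-08-03.
2013-09-02 is 30 days after the start; 30 ÷ 2 = 15 remainder 0. Last occurrence in the window: #16 on 2013-09-02.
Occurrences #1 through #16: 16 in total.

16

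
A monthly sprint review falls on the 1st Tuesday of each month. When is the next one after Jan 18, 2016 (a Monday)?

Feb 2, 2016

Jan 2016 starts on a Friday, so its 1st Tuesday is Jan 5, 2016 (4 days in).
That is not after Jan 18, 2016, so look at Feb 2016.
Feb 2016 starts on a Monday, so its 1st Tuesday is Feb 2, 2016 (1 day in).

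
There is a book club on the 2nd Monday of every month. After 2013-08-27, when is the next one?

2013-09-09

August 2013 starts on a Thursday; its first Monday is the 5th, so the 2nd Monday is the 12th — 2013-08-12.
That is not after 2013-08-27, so look at September 2013.
September 2013 starts on a Sunday; its first Monday is the 2nd, so the 2nd Monday is the 9th — 2013-09-09.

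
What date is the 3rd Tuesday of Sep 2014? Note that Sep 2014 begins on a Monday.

Sep 2014 begins on a Monday, so the first Tuesday is Sep 2 (1 day later).
The 3rd Tuesday is 2 weeks later: 2 + 14 = 16.

Sep 16, 2014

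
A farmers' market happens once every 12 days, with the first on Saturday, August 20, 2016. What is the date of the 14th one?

January 23, 2017

The 14th occurrence is 13 intervals after the first: 13 × 12 = 156 days after August 20, 2016.
August has 31 days — 11 days to the end of August leaves 145.
September has 30 days (115 left).
October has 31 days (84 left).
November has 30 days (54 left).
December has 31 days (23 left).
23 days into January → January 23, 2017.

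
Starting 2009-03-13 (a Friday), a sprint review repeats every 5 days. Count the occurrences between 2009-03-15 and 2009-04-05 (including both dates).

Occurrences land 5·i days after 2009-03-13 for i = 0, 1, 2, …
2009-03-15 is 2 days after the start; 2 ÷ 5 = 0 remainder 2; since the remainder is 2, round up to i = 1. First occurrence in the window: #2 on 2009-03-18 (1×5 = 5 days in).
2009-04-05 is 23 days after the start; 23 ÷ 5 = 4 remainder 3. Last occurrence in the window: #5 on 2009-04-02.
Occurrences #2 through #5: 4 in total.

4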